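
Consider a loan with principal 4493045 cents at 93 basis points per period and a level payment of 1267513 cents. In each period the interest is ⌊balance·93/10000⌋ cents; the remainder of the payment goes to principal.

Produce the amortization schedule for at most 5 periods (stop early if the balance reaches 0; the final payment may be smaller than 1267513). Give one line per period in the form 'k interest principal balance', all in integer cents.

1 41785 1225728 3267317
2 30386 1237127 2030190
3 18880 1248633 781557
4 7268 781557 0

1. interest=⌊4493045·93/10000⌋=41785; principal=1267513-41785=1225728; balance=4493045-1225728=3267317
2. interest=⌊3267317·93/10000⌋=30386; principal=1267513-30386=1237127; balance=3267317-1237127=2030190
3. interest=⌊2030190·93/10000⌋=18880; principal=1267513-18880=1248633; balance=2030190-1248633=781557
4. interest=⌊781557·93/10000⌋=7268; principal=min(1267513-7268,781557)=781557; balance=781557-781557=0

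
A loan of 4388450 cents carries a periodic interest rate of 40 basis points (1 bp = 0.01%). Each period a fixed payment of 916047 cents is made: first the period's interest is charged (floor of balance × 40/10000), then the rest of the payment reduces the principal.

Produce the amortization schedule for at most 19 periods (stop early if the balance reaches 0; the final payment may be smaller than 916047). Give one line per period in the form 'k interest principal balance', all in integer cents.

1. interest=⌊4388450·40/10000⌋=17553; principal=916047-17553=898494; balance=4388450-898494=3489956
2. interest=⌊3489956·40/10000⌋=13959; principal=916047-13959=902088; balance=3489956-902088=2587868
3. interest=⌊2587868·40/10000⌋=10351; principal=916047-10351=905696; balance=2587868-905696=1682172
4. interest=⌊1682172·40/10000⌋=6728; principal=916047-6728=909319; balance=1682172-909319=772853
5. interest=⌊772853·40/10000⌋=3091; principal=min(916047-3091,772853)=772853; balance=772853-772853=0

1 17553 898494 3489956
2 13959 902088 2587868
3 10351 905696 1682172
4 6728 909319 772853
5 3091 772853 0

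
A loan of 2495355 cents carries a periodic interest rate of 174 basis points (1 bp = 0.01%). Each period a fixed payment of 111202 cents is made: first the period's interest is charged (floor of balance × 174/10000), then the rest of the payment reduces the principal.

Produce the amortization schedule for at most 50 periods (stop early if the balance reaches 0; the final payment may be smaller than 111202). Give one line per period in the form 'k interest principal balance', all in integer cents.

1 43419 67783 2427572
2 42239 68963 2358609
3 41039 70163 2288446
4 39818 71384 2217062
5 38576 72626 2144436
6 37313 73889 2070547
7 36027 75175 1995372
8 34719 76483 1918889
9 33388 77814 1841075
10 32034 79168 1761907
11 30657 80545 1681362
12 29255 81947 1599415
13 27829 83373 1516042
14 26379 84823 1431219
15 24903 86299 1344920
16 23401 87801 1257119
17 21873 89329 1167790
18 20319 90883 1076907
19 18738 92464 984443
20 17129 94073 890370
21 15492 95710 794660
22 13827 97375 697285
23 12132 99070 598215
24 10408 100794 497421
25 8655 102547 394874
26 6870 104332 290542
27 5055 106147 184395
28 3208 107994 76401
29 1329 76401 0

1. interest=⌊2495355·174/10000⌋=43419; principal=111202-43419=67783; balance=2495355-67783=2427572
2. interest=⌊2427572·174/10000⌋=42239; principal=111202-42239=68963; balance=2427572-68963=2358609
3. interest=⌊2358609·174/10000⌋=41039; principal=111202-41039=70163; balance=2358609-70163=2288446
4. interest=⌊2288446·174/10000⌋=39818; principal=111202-39818=71384; balance=2288446-71384=2217062
5. interest=⌊2217062·174/10000⌋=38576; principal=111202-38576=72626; balance=2217062-72626=2144436
6. interest=⌊2144436·174/10000⌋=37313; principal=111202-37313=73889; balance=2144436-73889=2070547
7. interest=⌊2070547·174/10000⌋=36027; principal=111202-36027=75175; balance=2070547-75175=1995372
8. interest=⌊1995372·174/10000⌋=34719; principal=111202-34719=76483; balance=1995372-76483=1918889
9. interest=⌊1918889·174/10000⌋=33388; principal=111202-33388=77814; balance=1918889-77814=1841075
10. interest=⌊1841075·174/10000⌋=32034; principal=111202-32034=79168; balance=1841075-79168=1761907
11. interest=⌊1761907·174/10000⌋=30657; principal=111202-30657=80545; balance=1761907-80545=1681362
12. interest=⌊1681362·174/10000⌋=29255; principal=111202-29255=81947; balance=1681362-81947=1599415
13. interest=⌊1599415·174/10000⌋=27829; principal=111202-27829=83373; balance=1599415-83373=1516042
14. interest=⌊1516042·174/10000⌋=26379; principal=111202-26379=84823; balance=1516042-84823=1431219
15. interest=⌊1431219·174/10000⌋=24903; principal=111202-24903=86299; balance=1431219-86299=1344920
16. interest=⌊1344920·174/10000⌋=23401; principal=111202-23401=87801; balance=1344920-87801=1257119
17. interest=⌊1257119·174/10000⌋=21873; principal=111202-21873=89329; balance=1257119-89329=1167790
18. interest=⌊1167790·174/10000⌋=20319; principal=111202-20319=90883; balance=1167790-90883=1076907
19. interest=⌊1076907·174/10000⌋=18738; principal=111202-18738=92464; balance=1076907-92464=984443
20. interest=⌊984443·174/10000⌋=17129; principal=111202-17129=94073; balance=984443-94073=890370
21. interest=⌊890370·174/10000⌋=15492; principal=111202-15492=95710; balance=890370-95710=794660
22. interest=⌊794660·174/10000⌋=13827; principal=111202-13827=97375; balance=794660-97375=697285
23. interest=⌊697285·174/10000⌋=12132; principal=111202-12132=99070; balance=697285-99070=598215
24. interest=⌊598215·174/10000⌋=10408; principal=111202-10408=100794; balance=598215-100794=497421
25. interest=⌊497421·174/10000⌋=8655; principal=111202-8655=102547; balance=497421-102547=394874
26. interest=⌊394874·174/10000⌋=6870; principal=111202-6870=104332; balance=394874-104332=290542
27. interest=⌊290542·174/10000⌋=5055; principal=111202-5055=106147; balance=290542-106147=184395
28. interest=⌊184395·174/10000⌋=3208; principal=111202-3208=107994; balance=184395-107994=76401
29. interest=⌊76401·174/10000⌋=1329; principal=min(111202-1329,76401)=76401; balance=76401-76401=0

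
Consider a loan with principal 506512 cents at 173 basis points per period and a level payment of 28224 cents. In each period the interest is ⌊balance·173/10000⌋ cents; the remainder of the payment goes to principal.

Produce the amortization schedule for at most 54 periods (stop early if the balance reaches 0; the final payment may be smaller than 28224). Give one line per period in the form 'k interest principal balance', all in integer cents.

1 8762 19462 487050
2 8425 19799 467251
3 8083 20141 447110
4 7735 20489 426621
5 7380 20844 405777
6 7019 21205 384572
7 6653 21571 363001
8 6279 21945 341056
9 5900 22324 318732
10 5514 22710 296022
11 5121 23103 272919
12 4721 23503 249416
13 4314 23910 225506
14 3901 24323 201183
15 3480 24744 176439
16 3052 25172 151267
17 2616 25608 125659
18 2173 26051 99608
19 1723 26501 73107
20 1264 26960 46147
21 798 27426 18721
22 323 18721 0

1. interest=⌊506512·173/10000⌋=8762; principal=28224-8762=19462; balance=506512-19462=487050
2. interest=⌊487050·173/10000⌋=8425; principal=28224-8425=19799; balance=487050-19799=467251
3. interest=⌊467251·173/10000⌋=8083; principal=28224-8083=20141; balance=467251-20141=447110
4. interest=⌊447110·173/10000⌋=7735; principal=28224-7735=20489; balance=447110-20489=426621
5. interest=⌊426621·173/10000⌋=7380; principal=28224-7380=20844; balance=426621-20844=405777
6. interest=⌊405777·173/10000⌋=7019; principal=28224-7019=21205; balance=405777-21205=384572
7. interest=⌊384572·173/10000⌋=6653; principal=28224-6653=21571; balance=384572-21571=363001
8. interest=⌊363001·173/10000⌋=6279; principal=28224-6279=21945; balance=363001-21945=341056
9. interest=⌊341056·173/10000⌋=5900; principal=28224-5900=22324; balance=341056-22324=318732
10. interest=⌊318732·173/10000⌋=5514; principal=28224-5514=22710; balance=318732-22710=296022
11. interest=⌊296022·173/10000⌋=5121; principal=28224-5121=23103; balance=296022-23103=272919
12. interest=⌊272919·173/10000⌋=4721; principal=28224-4721=23503; balance=272919-23503=249416
13. interest=⌊249416·173/10000⌋=4314; principal=28224-4314=23910; balance=249416-23910=225506
14. interest=⌊225506·173/10000⌋=3901; principal=28224-3901=24323; balance=225506-24323=201183
15. interest=⌊201183·173/10000⌋=3480; principal=28224-3480=24744; balance=201183-24744=176439
16. interest=⌊176439·173/10000⌋=3052; principal=28224-3052=25172; balance=176439-25172=151267
17. interest=⌊151267·173/10000⌋=2616; principal=28224-2616=25608; balance=151267-25608=125659
18. interest=⌊125659·173/10000⌋=2173; principal=28224-2173=26051; balance=125659-26051=99608
19. interest=⌊99608·173/10000⌋=1723; principal=28224-1723=26501; balance=99608-26501=73107
20. interest=⌊73107·173/10000⌋=1264; principal=28224-1264=26960; balance=73107-26960=46147
21. interest=⌊46147·173/10000⌋=798; principal=28224-798=27426; balance=46147-27426=18721
22. interest=⌊18721·173/10000⌋=323; principal=min(28224-323,18721)=18721; balance=18721-18721=0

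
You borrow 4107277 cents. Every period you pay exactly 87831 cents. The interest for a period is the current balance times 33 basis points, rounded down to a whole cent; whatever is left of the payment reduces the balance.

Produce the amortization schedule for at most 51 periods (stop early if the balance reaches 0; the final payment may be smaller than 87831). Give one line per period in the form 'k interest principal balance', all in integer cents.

1. interest=⌊4107277·33/10000⌋=13554; principal=87831-13554=74277; balance=4107277-74277=4033000
2. interest=⌊4033000·33/10000⌋=13308; principal=87831-13308=74523; balance=4033000-74523=3958477
3. interest=⌊3958477·33/10000⌋=13062; principal=87831-13062=74769; balance=3958477-74769=3883708
4. interest=⌊3883708·33/10000⌋=12816; principal=87831-12816=75015; balance=3883708-75015=3808693
5. interest=⌊3808693·33/10000⌋=12568; principal=87831-12568=75263; balance=3808693-75263=3733430
6. interest=⌊3733430·33/10000⌋=12320; principal=87831-12320=75511; balance=3733430-75511=3657919
7. interest=⌊3657919·33/10000⌋=12071; principal=87831-12071=75760; balance=3657919-75760=3582159
8. interest=⌊3582159·33/10000⌋=11821; principal=87831-11821=76010; balance=3582159-76010=3506149
9. interest=⌊3506149·33/10000⌋=11570; principal=87831-11570=76261; balance=3506149-76261=3429888
10. interest=⌊3429888·33/10000⌋=11318; principal=87831-11318=76513; balance=3429888-76513=3353375
11. interest=⌊3353375·33/10000⌋=11066; principal=87831-11066=76765; balance=3353375-76765=3276610
12. interest=⌊3276610·33/10000⌋=10812; principal=87831-10812=77019; balance=3276610-77019=3199591
13. interest=⌊3199591·33/10000⌋=10558; principal=87831-10558=77273; balance=3199591-77273=3122318
14. interest=⌊3122318·33/10000⌋=10303; principal=87831-10303=77528; balance=3122318-77528=3044790
15. interest=⌊3044790·33/10000⌋=10047; principal=87831-10047=77784; balance=3044790-77784=2967006
16. interest=⌊2967006·33/10000⌋=9791; principal=87831-9791=78040; balance=2967006-78040=2888966
17. interest=⌊2888966·33/10000⌋=9533; principal=87831-9533=78298; balance=2888966-78298=2810668
18. interest=⌊2810668·33/10000⌋=9275; principal=87831-9275=78556; balance=2810668-78556=2732112
19. interest=⌊2732112·33/10000⌋=9015; principal=87831-9015=78816; balance=2732112-78816=2653296
20. interest=⌊2653296·33/10000⌋=8755; principal=87831-8755=79076; balance=2653296-79076=2574220
21. interest=⌊2574220·33/10000⌋=8494; principal=87831-8494=79337; balance=2574220-79337=2494883
22. interest=⌊2494883·33/10000⌋=8233; principal=87831-8233=79598; balance=2494883-79598=2415285
23. interest=⌊2415285·33/10000⌋=7970; principal=87831-7970=79861; balance=2415285-79861=2335424
24. interest=⌊2335424·33/10000⌋=7706; principal=87831-7706=80125; balance=2335424-80125=2255299
25. interest=⌊2255299·33/10000⌋=7442; principal=87831-7442=80389; balance=2255299-80389=2174910
26. interest=⌊2174910·33/10000⌋=7177; principal=87831-7177=80654; balance=2174910-80654=2094256
27. interest=⌊2094256·33/10000⌋=6911; principal=87831-6911=80920; balance=2094256-80920=2013336
28. interest=⌊2013336·33/10000⌋=6644; principal=87831-6644=81187; balance=2013336-81187=1932149
29. interest=⌊1932149·33/10000⌋=6376; principal=87831-6376=81455; balance=1932149-81455=1850694
30. interest=⌊1850694·33/10000⌋=6107; principal=87831-6107=81724; balance=1850694-81724=1768970
31. interest=⌊1768970·33/10000⌋=5837; principal=87831-5837=81994; balance=1768970-81994=1686976
32. interest=⌊1686976·33/10000⌋=5567; principal=87831-5567=82264; balance=1686976-82264=1604712
33. interest=⌊1604712·33/10000⌋=5295; principal=87831-5295=82536; balance=1604712-82536=1522176
34. interest=⌊1522176·33/10000⌋=5023; principal=87831-5023=82808; balance=1522176-82808=1439368
35. interest=⌊1439368·33/10000⌋=4749; principal=87831-4749=83082; balance=1439368-83082=1356286
36. interest=⌊1356286·33/10000⌋=4475; principal=87831-4475=83356; balance=1356286-83356=1272930
37. interest=⌊1272930·33/10000⌋=4200; principal=87831-4200=83631; balance=1272930-83631=1189299
38. interest=⌊1189299·33/10000⌋=3924; principal=87831-3924=83907; balance=1189299-83907=1105392
39. interest=⌊1105392·33/10000⌋=3647; principal=87831-3647=84184; balance=1105392-84184=1021208
40. interest=⌊1021208·33/10000⌋=3369; principal=87831-3369=84462; balance=1021208-84462=936746
41. interest=⌊936746·33/10000⌋=3091; principal=87831-3091=84740; balance=936746-84740=852006
42. interest=⌊852006·33/10000⌋=2811; principal=87831-2811=85020; balance=852006-85020=766986
43. interest=⌊766986·33/10000⌋=2531; principal=87831-2531=85300; balance=766986-85300=681686
44. interest=⌊681686·33/10000⌋=2249; principal=87831-2249=85582; balance=681686-85582=596104
45. interest=⌊596104·33/10000⌋=1967; principal=87831-1967=85864; balance=596104-85864=510240
46. interest=⌊510240·33/10000⌋=1683; principal=87831-1683=86148; balance=510240-86148=424092
47. interest=⌊424092·33/10000⌋=1399; principal=87831-1399=86432; balance=424092-86432=337660
48. interest=⌊337660·33/10000⌋=1114; principal=87831-1114=86717; balance=337660-86717=250943
49. interest=⌊250943·33/10000⌋=828; principal=87831-828=87003; balance=250943-87003=163940
50. interest=⌊163940·33/10000⌋=541; principal=87831-541=87290; balance=163940-87290=76650
51. interest=⌊76650·33/10000⌋=252; principal=min(87831-252,76650)=76650; balance=76650-76650=0

1 13554 74277 4033000
2 13308 74523 3958477
3 13062 74769 3883708
4 12816 75015 3808693
5 12568 75263 3733430
6 12320 75511 3657919
7 12071 75760 3582159
8 11821 76010 3506149
9 11570 76261 3429888
10 11318 76513 3353375
11 11066 76765 3276610
12 10812 77019 3199591
13 10558 77273 3122318
14 10303 77528 3044790
15 10047 77784 2967006
16 9791 78040 2888966
17 9533 78298 2810668
18 9275 78556 2732112
19 9015 78816 2653296
20 8755 79076 2574220
21 8494 79337 2494883
22 8233 79598 2415285
23 7970 79861 2335424
24 7706 80125 2255299
25 7442 80389 2174910
26 7177 80654 2094256
27 6911 80920 2013336
28 6644 81187 1932149
29 6376 81455 1850694
30 6107 81724 1768970
31 5837 81994 1686976
32 5567 82264 1604712
33 5295 82536 1522176
34 5023 82808 1439368
35 4749 83082 1356286
36 4475 83356 1272930
37 4200 83631 1189299
38 3924 83907 1105392
39 3647 84184 1021208
40 3369 84462 936746
41 3091 84740 852006
42 2811 85020 766986
43 2531 85300 681686
44 2249 85582 596104
45 1967 85864 510240
46 1683 86148 424092
47 1399 86432 337660
48 1114 86717 250943
49 828 87003 163940
50 541 87290 76650
51 252 76650 0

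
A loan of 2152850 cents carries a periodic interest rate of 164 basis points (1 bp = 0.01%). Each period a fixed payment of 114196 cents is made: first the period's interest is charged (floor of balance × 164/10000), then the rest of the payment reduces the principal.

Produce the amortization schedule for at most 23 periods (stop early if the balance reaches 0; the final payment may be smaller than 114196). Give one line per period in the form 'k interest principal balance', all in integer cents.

1. interest=⌊2152850·164/10000⌋=35306; principal=114196-35306=78890; balance=2152850-78890=2073960
2. interest=⌊2073960·164/10000⌋=34012; principal=114196-34012=80184; balance=2073960-80184=1993776
3. interest=⌊1993776·164/10000⌋=32697; principal=114196-32697=81499; balance=1993776-81499=1912277
4. interest=⌊1912277·164/10000⌋=31361; principal=114196-31361=82835; balance=1912277-82835=1829442
5. interest=⌊1829442·164/10000⌋=30002; principal=114196-30002=84194; balance=1829442-84194=1745248
6. interest=⌊1745248·164/10000⌋=28622; principal=114196-28622=85574; balance=1745248-85574=1659674
7. interest=⌊1659674·164/10000⌋=27218; principal=114196-27218=86978; balance=1659674-86978=1572696
8. interest=⌊1572696·164/10000⌋=25792; principal=114196-25792=88404; balance=1572696-88404=1484292
9. interest=⌊1484292·164/10000⌋=24342; principal=114196-24342=89854; balance=1484292-89854=1394438
10. interest=⌊1394438·164/10000⌋=22868; principal=114196-22868=91328; balance=1394438-91328=1303110
11. interest=⌊1303110·164/10000⌋=21371; principal=114196-21371=92825; balance=1303110-92825=1210285
12. interest=⌊1210285·164/10000⌋=19848; principal=114196-19848=94348; balance=1210285-94348=1115937
13. interest=⌊1115937·164/10000⌋=18301; principal=114196-18301=95895; balance=1115937-95895=1020042
14. interest=⌊1020042·164/10000⌋=16728; principal=114196-16728=97468; balance=1020042-97468=922574
15. interest=⌊922574·164/10000⌋=15130; principal=114196-15130=99066; balance=922574-99066=823508
16. interest=⌊823508·164/10000⌋=13505; principal=114196-13505=100691; balance=823508-100691=722817
17. interest=⌊722817·164/10000⌋=11854; principal=114196-11854=102342; balance=722817-102342=620475
18. interest=⌊620475·164/10000⌋=10175; principal=114196-10175=104021; balance=620475-104021=516454
19. interest=⌊516454·164/10000⌋=8469; principal=114196-8469=105727; balance=516454-105727=410727
20. interest=⌊410727·164/10000⌋=6735; principal=114196-6735=107461; balance=410727-107461=303266
21. interest=⌊303266·164/10000⌋=4973; principal=114196-4973=109223; balance=303266-109223=194043
22. interest=⌊194043·164/10000⌋=3182; principal=114196-3182=111014; balance=194043-111014=83029
23. interest=⌊83029·164/10000⌋=1361; principal=min(114196-1361,83029)=83029; balance=83029-83029=0

1 35306 78890 2073960
2 34012 80184 1993776
3 32697 81499 1912277
4 31361 82835 1829442
5 30002 84194 1745248
6 28622 85574 1659674
7 27218 86978 1572696
8 25792 88404 1484292
9 24342 89854 1394438
10 22868 91328 1303110
11 21371 92825 1210285
12 19848 94348 1115937
13 18301 95895 1020042
14 16728 97468 922574
15 15130 99066 823508
16 13505 100691 722817
17 11854 102342 620475
18 10175 104021 516454
19 8469 105727 410727
20 6735 107461 303266
21 4973 109223 194043
22 3182 111014 83029
23 1361 83029 0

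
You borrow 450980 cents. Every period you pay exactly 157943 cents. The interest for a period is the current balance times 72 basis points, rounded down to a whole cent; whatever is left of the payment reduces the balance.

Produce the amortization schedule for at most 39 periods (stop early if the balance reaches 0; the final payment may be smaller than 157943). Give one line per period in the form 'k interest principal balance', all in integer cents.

1 3247 154696 296284
2 2133 155810 140474
3 1011 140474 0

1. interest=⌊450980·72/10000⌋=3247; principal=157943-3247=154696; balance=450980-154696=296284
2. interest=⌊296284·72/10000⌋=2133; principal=157943-2133=155810; balance=296284-155810=140474
3. interest=⌊140474·72/10000⌋=1011; principal=min(157943-1011,140474)=140474; balance=140474-140474=0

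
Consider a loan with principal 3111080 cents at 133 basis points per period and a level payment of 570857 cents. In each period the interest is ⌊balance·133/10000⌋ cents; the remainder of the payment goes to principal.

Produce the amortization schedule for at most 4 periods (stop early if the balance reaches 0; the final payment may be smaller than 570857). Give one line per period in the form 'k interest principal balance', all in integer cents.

1. interest=⌊3111080·133/10000⌋=41377; principal=570857-41377=529480; balance=3111080-529480=2581600
2. interest=⌊2581600·133/10000⌋=34335; principal=570857-34335=536522; balance=2581600-536522=2045078
3. interest=⌊2045078·133/10000⌋=27199; principal=570857-27199=543658; balance=2045078-543658=1501420
4. interest=⌊1501420·133/10000⌋=19968; principal=570857-19968=550889; balance=1501420-550889=950531

1 41377 529480 2581600
2 34335 536522 2045078
3 27199 543658 1501420
4 19968 550889 950531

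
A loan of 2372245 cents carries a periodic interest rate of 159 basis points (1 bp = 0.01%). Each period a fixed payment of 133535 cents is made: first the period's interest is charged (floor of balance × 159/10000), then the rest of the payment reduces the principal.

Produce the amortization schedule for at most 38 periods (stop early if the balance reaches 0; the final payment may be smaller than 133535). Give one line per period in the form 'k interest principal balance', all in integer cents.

1. interest=⌊2372245·159/10000⌋=37718; principal=133535-37718=95817; balance=2372245-95817=2276428
2. interest=⌊2276428·159/10000⌋=36195; principal=133535-36195=97340; balance=2276428-97340=2179088
3. interest=⌊2179088·159/10000⌋=34647; principal=133535-34647=98888; balance=2179088-98888=2080200
4. interest=⌊2080200·159/10000⌋=33075; principal=133535-33075=100460; balance=2080200-100460=1979740
5. interest=⌊1979740·159/10000⌋=31477; principal=133535-31477=102058; balance=1979740-102058=1877682
6. interest=⌊1877682·159/10000⌋=29855; principal=133535-29855=103680; balance=1877682-103680=1774002
7. interest=⌊1774002·159/10000⌋=28206; principal=133535-28206=105329; balance=1774002-105329=1668673
8. interest=⌊1668673·159/10000⌋=26531; principal=133535-26531=107004; balance=1668673-107004=1561669
9. interest=⌊1561669·159/10000⌋=24830; principal=133535-24830=108705; balance=1561669-108705=1452964
10. interest=⌊1452964·159/10000⌋=23102; principal=133535-23102=110433; balance=1452964-110433=1342531
11. interest=⌊1342531·159/10000⌋=21346; principal=133535-21346=112189; balance=1342531-112189=1230342
12. interest=⌊1230342·159/10000⌋=19562; principal=133535-19562=113973; balance=1230342-113973=1116369
13. interest=⌊1116369·159/10000⌋=17750; principal=133535-17750=115785; balance=1116369-115785=1000584
14. interest=⌊1000584·159/10000⌋=15909; principal=133535-15909=117626; balance=1000584-117626=882958
15. interest=⌊882958·159/10000⌋=14039; principal=133535-14039=119496; balance=882958-119496=763462
16. interest=⌊763462·159/10000⌋=12139; principal=133535-12139=121396; balance=763462-121396=642066
17. interest=⌊642066·159/10000⌋=10208; principal=133535-10208=123327; balance=642066-123327=518739
18. interest=⌊518739·159/10000⌋=8247; principal=133535-8247=125288; balance=518739-125288=393451
19. interest=⌊393451·159/10000⌋=6255; principal=133535-6255=127280; balance=393451-127280=266171
20. interest=⌊266171·159/10000⌋=4232; principal=133535-4232=129303; balance=266171-129303=136868
21. interest=⌊136868·159/10000⌋=2176; principal=133535-2176=131359; balance=136868-131359=5509
22. interest=⌊5509·159/10000⌋=87; principal=min(133535-87,5509)=5509; balance=5509-5509=0

1 37718 95817 2276428
2 36195 97340 2179088
3 34647 98888 2080200
4 33075 100460 1979740
5 31477 102058 1877682
6 29855 103680 1774002
7 28206 105329 1668673
8 26531 107004 1561669
9 24830 108705 1452964
10 23102 110433 1342531
11 21346 112189 1230342
12 19562 113973 1116369
13 17750 115785 1000584
14 15909 117626 882958
15 14039 119496 763462
16 12139 121396 642066
17 10208 123327 518739
18 8247 125288 393451
19 6255 127280 266171
20 4232 129303 136868
21 2176 131359 5509
22 87 5509 0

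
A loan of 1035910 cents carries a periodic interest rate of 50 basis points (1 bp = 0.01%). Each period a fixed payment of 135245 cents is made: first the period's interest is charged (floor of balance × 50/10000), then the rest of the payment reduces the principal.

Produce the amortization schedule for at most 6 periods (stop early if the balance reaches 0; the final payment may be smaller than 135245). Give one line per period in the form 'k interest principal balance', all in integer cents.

1. interest=⌊1035910·50/10000⌋=5179; principal=135245-5179=130066; balance=1035910-130066=905844
2. interest=⌊905844·50/10000⌋=4529; principal=135245-4529=130716; balance=905844-130716=775128
3. interest=⌊775128·50/10000⌋=3875; principal=135245-3875=131370; balance=775128-131370=643758
4. interest=⌊643758·50/10000⌋=3218; principal=135245-3218=132027; balance=643758-132027=511731
5. interest=⌊511731·50/10000⌋=2558; principal=135245-2558=132687; balance=511731-132687=379044
6. interest=⌊379044·50/10000⌋=1895; principal=135245-1895=133350; balance=379044-133350=245694

1 5179 130066 905844
2 4529 130716 775128
3 3875 131370 643758
4 3218 132027 511731
5 2558 132687 379044
6 1895 133350 245694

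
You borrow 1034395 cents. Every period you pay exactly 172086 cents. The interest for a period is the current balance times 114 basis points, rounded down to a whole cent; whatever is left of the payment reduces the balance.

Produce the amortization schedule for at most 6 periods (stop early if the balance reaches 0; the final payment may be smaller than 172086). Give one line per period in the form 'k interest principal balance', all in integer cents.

1 11792 160294 874101
2 9964 162122 711979
3 8116 163970 548009
4 6247 165839 382170
5 4356 167730 214440
6 2444 169642 44798

1. interest=⌊1034395·114/10000⌋=11792; principal=172086-11792=160294; balance=1034395-160294=874101
2. interest=⌊874101·114/10000⌋=9964; principal=172086-9964=162122; balance=874101-162122=711979
3. interest=⌊711979·114/10000⌋=8116; principal=172086-8116=163970; balance=711979-163970=548009
4. interest=⌊548009·114/10000⌋=6247; principal=172086-6247=165839; balance=548009-165839=382170
5. interest=⌊382170·114/10000⌋=4356; principal=172086-4356=167730; balance=382170-167730=214440
6. interest=⌊214440·114/10000⌋=2444; principal=172086-2444=169642; balance=214440-169642=44798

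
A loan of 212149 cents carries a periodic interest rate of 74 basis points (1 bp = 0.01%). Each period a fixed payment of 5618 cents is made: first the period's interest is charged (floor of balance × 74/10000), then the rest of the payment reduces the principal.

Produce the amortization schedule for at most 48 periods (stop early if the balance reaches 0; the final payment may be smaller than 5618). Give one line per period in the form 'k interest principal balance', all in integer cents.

1 1569 4049 208100
2 1539 4079 204021
3 1509 4109 199912
4 1479 4139 195773
5 1448 4170 191603
6 1417 4201 187402
7 1386 4232 183170
8 1355 4263 178907
9 1323 4295 174612
10 1292 4326 170286
11 1260 4358 165928
12 1227 4391 161537
13 1195 4423 157114
14 1162 4456 152658
15 1129 4489 148169
16 1096 4522 143647
17 1062 4556 139091
18 1029 4589 134502
19 995 4623 129879
20 961 4657 125222
21 926 4692 120530
22 891 4727 115803
23 856 4762 111041
24 821 4797 106244
25 786 4832 101412
26 750 4868 96544
27 714 4904 91640
28 678 4940 86700
29 641 4977 81723
30 604 5014 76709
31 567 5051 71658
32 530 5088 66570
33 492 5126 61444
34 454 5164 56280
35 416 5202 51078
36 377 5241 45837
37 339 5279 40558
38 300 5318 35240
39 260 5358 29882
40 221 5397 24485
41 181 5437 19048
42 140 5478 13570
43 100 5518 8052
44 59 5559 2493
45 18 2493 0

1. interest=⌊212149·74/10000⌋=1569; principal=5618-1569=4049; balance=212149-4049=208100
2. interest=⌊208100·74/10000⌋=1539; principal=5618-1539=4079; balance=208100-4079=204021
3. interest=⌊204021·74/10000⌋=1509; principal=5618-1509=4109; balance=204021-4109=199912
4. interest=⌊199912·74/10000⌋=1479; principal=5618-1479=4139; balance=199912-4139=195773
5. interest=⌊195773·74/10000⌋=1448; principal=5618-1448=4170; balance=195773-4170=191603
6. interest=⌊191603·74/10000⌋=1417; principal=5618-1417=4201; balance=191603-4201=187402
7. interest=⌊187402·74/10000⌋=1386; principal=5618-1386=4232; balance=187402-4232=183170
8. interest=⌊183170·74/10000⌋=1355; principal=5618-1355=4263; balance=183170-4263=178907
9. interest=⌊178907·74/10000⌋=1323; principal=5618-1323=4295; balance=178907-4295=174612
10. interest=⌊174612·74/10000⌋=1292; principal=5618-1292=4326; balance=174612-4326=170286
11. interest=⌊170286·74/10000⌋=1260; principal=5618-1260=4358; balance=170286-4358=165928
12. interest=⌊165928·74/10000⌋=1227; principal=5618-1227=4391; balance=165928-4391=161537
13. interest=⌊161537·74/10000⌋=1195; principal=5618-1195=4423; balance=161537-4423=157114
14. interest=⌊157114·74/10000⌋=1162; principal=5618-1162=4456; balance=157114-4456=152658
15. interest=⌊152658·74/10000⌋=1129; principal=5618-1129=4489; balance=152658-4489=148169
16. interest=⌊148169·74/10000⌋=1096; principal=5618-1096=4522; balance=148169-4522=143647
17. interest=⌊143647·74/10000⌋=1062; principal=5618-1062=4556; balance=143647-4556=139091
18. interest=⌊139091·74/10000⌋=1029; principal=5618-1029=4589; balance=139091-4589=134502
19. interest=⌊134502·74/10000⌋=995; principal=5618-995=4623; balance=134502-4623=129879
20. interest=⌊129879·74/10000⌋=961; principal=5618-961=4657; balance=129879-4657=125222
21. interest=⌊125222·74/10000⌋=926; principal=5618-926=4692; balance=125222-4692=120530
22. interest=⌊120530·74/10000⌋=891; principal=5618-891=4727; balance=120530-4727=115803
23. interest=⌊115803·74/10000⌋=856; principal=5618-856=4762; balance=115803-4762=111041
24. interest=⌊111041·74/10000⌋=821; principal=5618-821=4797; balance=111041-4797=106244
25. interest=⌊106244·74/10000⌋=786; principal=5618-786=4832; balance=106244-4832=101412
26. interest=⌊101412·74/10000⌋=750; principal=5618-750=4868; balance=101412-4868=96544
27. interest=⌊96544·74/10000⌋=714; principal=5618-714=4904; balance=96544-4904=91640
28. interest=⌊91640·74/10000⌋=678; principal=5618-678=4940; balance=91640-4940=86700
29. interest=⌊86700·74/10000⌋=641; principal=5618-641=4977; balance=86700-4977=81723
30. interest=⌊81723·74/10000⌋=604; principal=5618-604=5014; balance=81723-5014=76709
31. interest=⌊76709·74/10000⌋=567; principal=5618-567=5051; balance=76709-5051=71658
32. interest=⌊71658·74/10000⌋=530; principal=5618-530=5088; balance=71658-5088=66570
33. interest=⌊66570·74/10000⌋=492; principal=5618-492=5126; balance=66570-5126=61444
34. interest=⌊61444·74/10000⌋=454; principal=5618-454=5164; balance=61444-5164=56280
35. interest=⌊56280·74/10000⌋=416; principal=5618-416=5202; balance=56280-5202=51078
36. interest=⌊51078·74/10000⌋=377; principal=5618-377=5241; balance=51078-5241=45837
37. interest=⌊45837·74/10000⌋=339; principal=5618-339=5279; balance=45837-5279=40558
38. interest=⌊40558·74/10000⌋=300; principal=5618-300=5318; balance=40558-5318=35240
39. interest=⌊35240·74/10000⌋=260; principal=5618-260=5358; balance=35240-5358=29882
40. interest=⌊29882·74/10000⌋=221; principal=5618-221=5397; balance=29882-5397=24485
41. interest=⌊24485·74/10000⌋=181; principal=5618-181=5437; balance=24485-5437=19048
42. interest=⌊19048·74/10000⌋=140; principal=5618-140=5478; balance=19048-5478=13570
43. interest=⌊13570·74/10000⌋=100; principal=5618-100=5518; balance=13570-5518=8052
44. interest=⌊8052·74/10000⌋=59; principal=5618-59=5559; balance=8052-5559=2493
45. interest=⌊2493·74/10000⌋=18; principal=min(5618-18,2493)=2493; balance=2493-2493=0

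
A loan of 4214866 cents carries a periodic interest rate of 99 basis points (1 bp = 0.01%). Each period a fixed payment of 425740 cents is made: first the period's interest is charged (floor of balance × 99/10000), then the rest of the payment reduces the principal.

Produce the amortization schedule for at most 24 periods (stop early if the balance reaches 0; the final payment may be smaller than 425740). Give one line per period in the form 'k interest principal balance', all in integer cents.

1 41727 384013 3830853
2 37925 387815 3443038
3 34086 391654 3051384
4 30208 395532 2655852
5 26292 399448 2256404
6 22338 403402 1853002
7 18344 407396 1445606
8 14311 411429 1034177
9 10238 415502 618675
10 6124 419616 199059
11 1970 199059 0

1. interest=⌊4214866·99/10000⌋=41727; principal=425740-41727=384013; balance=4214866-384013=3830853
2. interest=⌊3830853·99/10000⌋=37925; principal=425740-37925=387815; balance=3830853-387815=3443038
3. interest=⌊3443038·99/10000⌋=34086; principal=425740-34086=391654; balance=3443038-391654=3051384
4. interest=⌊3051384·99/10000⌋=30208; principal=425740-30208=395532; balance=3051384-395532=2655852
5. interest=⌊2655852·99/10000⌋=26292; principal=425740-26292=399448; balance=2655852-399448=2256404
6. interest=⌊2256404·99/10000⌋=22338; principal=425740-22338=403402; balance=2256404-403402=1853002
7. interest=⌊1853002·99/10000⌋=18344; principal=425740-18344=407396; balance=1853002-407396=1445606
8. interest=⌊1445606·99/10000⌋=14311; principal=425740-14311=411429; balance=1445606-411429=1034177
9. interest=⌊1034177·99/10000⌋=10238; principal=425740-10238=415502; balance=1034177-415502=618675
10. interest=⌊618675·99/10000⌋=6124; principal=425740-6124=419616; balance=618675-419616=199059
11. interest=⌊199059·99/10000⌋=1970; principal=min(425740-1970,199059)=199059; balance=199059-199059=0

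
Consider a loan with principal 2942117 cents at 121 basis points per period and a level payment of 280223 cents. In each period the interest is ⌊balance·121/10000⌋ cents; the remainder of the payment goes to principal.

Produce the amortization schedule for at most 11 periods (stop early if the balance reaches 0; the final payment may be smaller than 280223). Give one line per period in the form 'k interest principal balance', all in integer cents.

1. interest=⌊2942117·121/10000⌋=35599; principal=280223-35599=244624; balance=2942117-244624=2697493
2. interest=⌊2697493·121/10000⌋=32639; principal=280223-32639=247584; balance=2697493-247584=2449909
3. interest=⌊2449909·121/10000⌋=29643; principal=280223-29643=250580; balance=2449909-250580=2199329
4. interest=⌊2199329·121/10000⌋=26611; principal=280223-26611=253612; balance=2199329-253612=1945717
5. interest=⌊1945717·121/10000⌋=23543; principal=280223-23543=256680; balance=1945717-256680=1689037
6. interest=⌊1689037·121/10000⌋=20437; principal=280223-20437=259786; balance=1689037-259786=1429251
7. interest=⌊1429251·121/10000⌋=17293; principal=280223-17293=262930; balance=1429251-262930=1166321
8. interest=⌊1166321·121/10000⌋=14112; principal=280223-14112=266111; balance=1166321-266111=900210
9. interest=⌊900210·121/10000⌋=10892; principal=280223-10892=269331; balance=900210-269331=630879
10. interest=⌊630879·121/10000⌋=7633; principal=280223-7633=272590; balance=630879-272590=358289
11. interest=⌊358289·121/10000⌋=4335; principal=280223-4335=275888; balance=358289-275888=82401

1 35599 244624 2697493
2 32639 247584 2449909
3 29643 250580 2199329
4 26611 253612 1945717
5 23543 256680 1689037
6 20437 259786 1429251
7 17293 262930 1166321
8 14112 266111 900210
9 10892 269331 630879
10 7633 272590 358289
11 4335 275888 82401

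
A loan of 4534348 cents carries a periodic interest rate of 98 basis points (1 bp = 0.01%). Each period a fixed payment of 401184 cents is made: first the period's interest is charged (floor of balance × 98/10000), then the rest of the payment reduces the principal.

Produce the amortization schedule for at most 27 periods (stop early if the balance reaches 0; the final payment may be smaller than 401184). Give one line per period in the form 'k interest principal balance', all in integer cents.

1. interest=⌊4534348·98/10000⌋=44436; principal=401184-44436=356748; balance=4534348-356748=4177600
2. interest=⌊4177600·98/10000⌋=40940; principal=401184-40940=360244; balance=4177600-360244=3817356
3. interest=⌊3817356·98/10000⌋=37410; principal=401184-37410=363774; balance=3817356-363774=3453582
4. interest=⌊3453582·98/10000⌋=33845; principal=401184-33845=367339; balance=3453582-367339=3086243
5. interest=⌊3086243·98/10000⌋=30245; principal=401184-30245=370939; balance=3086243-370939=2715304
6. interest=⌊2715304·98/10000⌋=26609; principal=401184-26609=374575; balance=2715304-374575=2340729
7. interest=⌊2340729·98/10000⌋=22939; principal=401184-22939=378245; balance=2340729-378245=1962484
8. interest=⌊1962484·98/10000⌋=19232; principal=401184-19232=381952; balance=1962484-381952=1580532
9. interest=⌊1580532·98/10000⌋=15489; principal=401184-15489=385695; balance=1580532-385695=1194837
10. interest=⌊1194837·98/10000⌋=11709; principal=401184-11709=389475; balance=1194837-389475=805362
11. interest=⌊805362·98/10000⌋=7892; principal=401184-7892=393292; balance=805362-393292=412070
12. interest=⌊412070·98/10000⌋=4038; principal=401184-4038=397146; balance=412070-397146=14924
13. interest=⌊14924·98/10000⌋=146; principal=min(401184-146,14924)=14924; balance=14924-14924=0

1 44436 356748 4177600
2 40940 360244 3817356
3 37410 363774 3453582
4 33845 367339 3086243
5 30245 370939 2715304
6 26609 374575 2340729
7 22939 378245 1962484
8 19232 381952 1580532
9 15489 385695 1194837
10 11709 389475 805362
11 7892 393292 412070
12 4038 397146 14924
13 146 14924 0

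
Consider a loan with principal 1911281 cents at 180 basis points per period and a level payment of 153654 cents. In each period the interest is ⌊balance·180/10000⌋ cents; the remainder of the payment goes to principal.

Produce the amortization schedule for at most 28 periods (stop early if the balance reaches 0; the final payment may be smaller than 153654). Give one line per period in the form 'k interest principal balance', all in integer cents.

1. interest=⌊1911281·180/10000⌋=34403; principal=153654-34403=119251; balance=1911281-119251=1792030
2. interest=⌊1792030·180/10000⌋=32256; principal=153654-32256=121398; balance=1792030-121398=1670632
3. interest=⌊1670632·180/10000⌋=30071; principal=153654-30071=123583; balance=1670632-123583=1547049
4. interest=⌊1547049·180/10000⌋=27846; principal=153654-27846=125808; balance=1547049-125808=1421241
5. interest=⌊1421241·180/10000⌋=25582; principal=153654-25582=128072; balance=1421241-128072=1293169
6. interest=⌊1293169·180/10000⌋=23277; principal=153654-23277=130377; balance=1293169-130377=1162792
7. interest=⌊1162792·180/10000⌋=20930; principal=153654-20930=132724; balance=1162792-132724=1030068
8. interest=⌊1030068·180/10000⌋=18541; principal=153654-18541=135113; balance=1030068-135113=894955
9. interest=⌊894955·180/10000⌋=16109; principal=153654-16109=137545; balance=894955-137545=757410
10. interest=⌊757410·180/10000⌋=13633; principal=153654-13633=140021; balance=757410-140021=617389
11. interest=⌊617389·180/10000⌋=11113; principal=153654-11113=142541; balance=617389-142541=474848
12. interest=⌊474848·180/10000⌋=8547; principal=153654-8547=145107; balance=474848-145107=329741
13. interest=⌊329741·180/10000⌋=5935; principal=153654-5935=147719; balance=329741-147719=182022
14. interest=⌊182022·180/10000⌋=3276; principal=153654-3276=150378; balance=182022-150378=31644
15. interest=⌊31644·180/10000⌋=569; principal=min(153654-569,31644)=31644; balance=31644-31644=0

1 34403 119251 1792030
2 32256 121398 1670632
3 30071 123583 1547049
4 27846 125808 1421241
5 25582 128072 1293169
6 23277 130377 1162792
7 20930 132724 1030068
8 18541 135113 894955
9 16109 137545 757410
10 13633 140021 617389
11 11113 142541 474848
12 8547 145107 329741
13 5935 147719 182022
14 3276 150378 31644
15 569 31644 0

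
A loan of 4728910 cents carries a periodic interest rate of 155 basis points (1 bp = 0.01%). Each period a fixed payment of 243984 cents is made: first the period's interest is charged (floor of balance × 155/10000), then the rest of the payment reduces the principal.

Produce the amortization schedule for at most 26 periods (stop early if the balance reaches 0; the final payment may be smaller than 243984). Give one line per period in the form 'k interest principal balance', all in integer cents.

1. interest=⌊4728910·155/10000⌋=73298; principal=243984-73298=170686; balance=4728910-170686=4558224
2. interest=⌊4558224·155/10000⌋=70652; principal=243984-70652=173332; balance=4558224-173332=4384892
3. interest=⌊4384892·155/10000⌋=67965; principal=243984-67965=176019; balance=4384892-176019=4208873
4. interest=⌊4208873·155/10000⌋=65237; principal=243984-65237=178747; balance=4208873-178747=4030126
5. interest=⌊4030126·155/10000⌋=62466; principal=243984-62466=181518; balance=4030126-181518=3848608
6. interest=⌊3848608·155/10000⌋=59653; principal=243984-59653=184331; balance=3848608-184331=3664277
7. interest=⌊3664277·155/10000⌋=56796; principal=243984-56796=187188; balance=3664277-187188=3477089
8. interest=⌊3477089·155/10000⌋=53894; principal=243984-53894=190090; balance=3477089-190090=3286999
9. interest=⌊3286999·155/10000⌋=50948; principal=243984-50948=193036; balance=3286999-193036=3093963
10. interest=⌊3093963·155/10000⌋=47956; principal=243984-47956=196028; balance=3093963-196028=2897935
11. interest=⌊2897935·155/10000⌋=44917; principal=243984-44917=199067; balance=2897935-199067=2698868
12. interest=⌊2698868·155/10000⌋=41832; principal=243984-41832=202152; balance=2698868-202152=2496716
13. interest=⌊2496716·155/10000⌋=38699; principal=243984-38699=205285; balance=2496716-205285=2291431
14. interest=⌊2291431·155/10000⌋=35517; principal=243984-35517=208467; balance=2291431-208467=2082964
15. interest=⌊2082964·155/10000⌋=32285; principal=243984-32285=211699; balance=2082964-211699=1871265
16. interest=⌊1871265·155/10000⌋=29004; principal=243984-29004=214980; balance=1871265-214980=1656285
17. interest=⌊1656285·155/10000⌋=25672; principal=243984-25672=218312; balance=1656285-218312=1437973
18. interest=⌊1437973·155/10000⌋=22288; principal=243984-22288=221696; balance=1437973-221696=1216277
19. interest=⌊1216277·155/10000⌋=18852; principal=243984-18852=225132; balance=1216277-225132=991145
20. interest=⌊991145·155/10000⌋=15362; principal=243984-15362=228622; balance=991145-228622=762523
21. interest=⌊762523·155/10000⌋=11819; principal=243984-11819=232165; balance=762523-232165=530358
22. interest=⌊530358·155/10000⌋=8220; principal=243984-8220=235764; balance=530358-235764=294594
23. interest=⌊294594·155/10000⌋=4566; principal=243984-4566=239418; balance=294594-239418=55176
24. interest=⌊55176·155/10000⌋=855; principal=min(243984-855,55176)=55176; balance=55176-55176=0

1 73298 170686 4558224
2 70652 173332 4384892
3 67965 176019 4208873
4 65237 178747 4030126
5 62466 181518 3848608
6 59653 184331 3664277
7 56796 187188 3477089
8 53894 190090 3286999
9 50948 193036 3093963
10 47956 196028 2897935
11 44917 199067 2698868
12 41832 202152 2496716
13 38699 205285 2291431
14 35517 208467 2082964
15 32285 211699 1871265
16 29004 214980 1656285
17 25672 218312 1437973
18 22288 221696 1216277
19 18852 225132 991145
20 15362 228622 762523
21 11819 232165 530358
22 8220 235764 294594
23 4566 239418 55176
24 855 55176 0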